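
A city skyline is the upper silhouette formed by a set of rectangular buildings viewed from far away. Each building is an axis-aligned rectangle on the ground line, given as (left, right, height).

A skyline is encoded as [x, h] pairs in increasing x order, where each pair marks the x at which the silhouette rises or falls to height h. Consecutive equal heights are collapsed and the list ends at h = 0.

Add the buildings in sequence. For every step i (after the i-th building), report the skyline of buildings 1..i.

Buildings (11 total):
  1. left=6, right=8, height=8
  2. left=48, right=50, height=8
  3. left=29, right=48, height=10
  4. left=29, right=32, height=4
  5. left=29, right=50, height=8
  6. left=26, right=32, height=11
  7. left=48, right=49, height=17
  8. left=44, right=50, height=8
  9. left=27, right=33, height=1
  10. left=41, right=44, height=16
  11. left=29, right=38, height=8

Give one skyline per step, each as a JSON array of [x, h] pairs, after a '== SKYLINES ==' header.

== SKYLINES ==
[[6,8],[8,0]]
[[6,8],[8,0],[48,8],[50,0]]
[[6,8],[8,0],[29,10],[48,8],[50,0]]
[[6,8],[8,0],[29,10],[48,8],[50,0]]
[[6,8],[8,0],[29,10],[48,8],[50,0]]
[[6,8],[8,0],[26,11],[32,10],[48,8],[50,0]]
[[6,8],[8,0],[26,11],[32,10],[48,17],[49,8],[50,0]]
[[6,8],[8,0],[26,11],[32,10],[48,17],[49,8],[50,0]]
[[6,8],[8,0],[26,11],[32,10],[48,17],[49,8],[50,0]]
[[6,8],[8,0],[26,11],[32,10],[41,16],[44,10],[48,17],[49,8],[50,0]]
[[6,8],[8,0],[26,11],[32,10],[41,16],[44,10],[48,17],[49,8],[50,0]]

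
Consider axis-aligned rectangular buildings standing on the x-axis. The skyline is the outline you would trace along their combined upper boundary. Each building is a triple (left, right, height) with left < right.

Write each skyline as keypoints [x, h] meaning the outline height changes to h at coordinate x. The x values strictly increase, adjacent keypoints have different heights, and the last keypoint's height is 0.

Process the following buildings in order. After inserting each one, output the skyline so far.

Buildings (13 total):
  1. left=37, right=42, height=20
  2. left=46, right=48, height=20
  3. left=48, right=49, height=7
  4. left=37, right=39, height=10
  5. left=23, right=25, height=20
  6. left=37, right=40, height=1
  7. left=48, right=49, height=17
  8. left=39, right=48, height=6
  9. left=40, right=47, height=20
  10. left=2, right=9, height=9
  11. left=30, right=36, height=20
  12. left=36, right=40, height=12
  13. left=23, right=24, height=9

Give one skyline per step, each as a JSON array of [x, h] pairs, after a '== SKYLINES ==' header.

== SKYLINES ==
[[37,20],[42,0]]
[[37,20],[42,0],[46,20],[48,0]]
[[37,20],[42,0],[46,20],[48,7],[49,0]]
[[37,20],[42,0],[46,20],[48,7],[49,0]]
[[23,20],[25,0],[37,20],[42,0],[46,20],[48,7],[49,0]]
[[23,20],[25,0],[37,20],[42,0],[46,20],[48,7],[49,0]]
[[23,20],[25,0],[37,20],[42,0],[46,20],[48,17],[49,0]]
[[23,20],[25,0],[37,20],[42,6],[46,20],[48,17],[49,0]]
[[23,20],[25,0],[37,20],[48,17],[49,0]]
[[2,9],[9,0],[23,20],[25,0],[37,20],[48,17],[49,0]]
[[2,9],[9,0],[23,20],[25,0],[30,20],[36,0],[37,20],[48,17],[49,0]]
[[2,9],[9,0],[23,20],[25,0],[30,20],[36,12],[37,20],[48,17],[49,0]]
[[2,9],[9,0],[23,20],[25,0],[30,20],[36,12],[37,20],[48,17],[49,0]]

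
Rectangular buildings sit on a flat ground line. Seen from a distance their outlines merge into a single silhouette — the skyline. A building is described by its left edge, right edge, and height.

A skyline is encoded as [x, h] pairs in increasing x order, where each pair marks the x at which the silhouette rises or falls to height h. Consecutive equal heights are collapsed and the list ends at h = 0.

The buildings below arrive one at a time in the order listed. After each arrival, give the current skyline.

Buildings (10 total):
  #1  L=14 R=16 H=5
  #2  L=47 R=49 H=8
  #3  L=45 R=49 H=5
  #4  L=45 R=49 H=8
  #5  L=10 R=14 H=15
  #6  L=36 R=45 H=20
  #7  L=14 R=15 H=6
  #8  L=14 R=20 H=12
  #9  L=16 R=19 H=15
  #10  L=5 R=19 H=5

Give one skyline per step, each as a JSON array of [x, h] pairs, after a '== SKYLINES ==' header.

== SKYLINES ==
[[14,5],[16,0]]
[[14,5],[16,0],[47,8],[49,0]]
[[14,5],[16,0],[45,5],[47,8],[49,0]]
[[14,5],[16,0],[45,8],[49,0]]
[[10,15],[14,5],[16,0],[45,8],[49,0]]
[[10,15],[14,5],[16,0],[36,20],[45,8],[49,0]]
[[10,15],[14,6],[15,5],[16,0],[36,20],[45,8],[49,0]]
[[10,15],[14,12],[20,0],[36,20],[45,8],[49,0]]
[[10,15],[14,12],[16,15],[19,12],[20,0],[36,20],[45,8],[49,0]]
[[5,5],[10,15],[14,12],[16,15],[19,12],[20,0],[36,20],[45,8],[49,0]]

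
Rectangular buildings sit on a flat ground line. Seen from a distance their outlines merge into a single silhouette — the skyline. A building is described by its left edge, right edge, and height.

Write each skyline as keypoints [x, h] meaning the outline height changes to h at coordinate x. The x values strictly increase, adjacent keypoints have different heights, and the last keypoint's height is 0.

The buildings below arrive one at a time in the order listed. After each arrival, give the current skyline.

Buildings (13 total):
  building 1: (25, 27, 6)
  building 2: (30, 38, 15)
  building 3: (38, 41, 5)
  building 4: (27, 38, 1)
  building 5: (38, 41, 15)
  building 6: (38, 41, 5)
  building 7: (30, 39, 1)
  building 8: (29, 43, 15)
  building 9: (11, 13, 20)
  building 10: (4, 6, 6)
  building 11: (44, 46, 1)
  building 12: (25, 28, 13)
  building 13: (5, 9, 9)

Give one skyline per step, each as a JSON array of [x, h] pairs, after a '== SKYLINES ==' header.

== SKYLINES ==
[[25,6],[27,0]]
[[25,6],[27,0],[30,15],[38,0]]
[[25,6],[27,0],[30,15],[38,5],[41,0]]
[[25,6],[27,1],[30,15],[38,5],[41,0]]
[[25,6],[27,1],[30,15],[41,0]]
[[25,6],[27,1],[30,15],[41,0]]
[[25,6],[27,1],[30,15],[41,0]]
[[25,6],[27,1],[29,15],[43,0]]
[[11,20],[13,0],[25,6],[27,1],[29,15],[43,0]]
[[4,6],[6,0],[11,20],[13,0],[25,6],[27,1],[29,15],[43,0]]
[[4,6],[6,0],[11,20],[13,0],[25,6],[27,1],[29,15],[43,0],[44,1],[46,0]]
[[4,6],[6,0],[11,20],[13,0],[25,13],[28,1],[29,15],[43,0],[44,1],[46,0]]
[[4,6],[5,9],[9,0],[11,20],[13,0],[25,13],[28,1],[29,15],[43,0],[44,1],[46,0]]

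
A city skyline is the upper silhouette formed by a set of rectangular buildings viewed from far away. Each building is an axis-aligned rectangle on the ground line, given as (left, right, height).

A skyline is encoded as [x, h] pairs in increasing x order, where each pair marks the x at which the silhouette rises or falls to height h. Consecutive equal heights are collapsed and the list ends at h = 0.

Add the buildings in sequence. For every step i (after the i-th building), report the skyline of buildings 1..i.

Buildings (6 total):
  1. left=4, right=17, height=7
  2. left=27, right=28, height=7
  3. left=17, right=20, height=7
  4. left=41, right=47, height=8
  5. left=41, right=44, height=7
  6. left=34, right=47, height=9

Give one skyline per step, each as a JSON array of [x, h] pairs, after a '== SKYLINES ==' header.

== SKYLINES ==
[[4,7],[17,0]]
[[4,7],[17,0],[27,7],[28,0]]
[[4,7],[20,0],[27,7],[28,0]]
[[4,7],[20,0],[27,7],[28,0],[41,8],[47,0]]
[[4,7],[20,0],[27,7],[28,0],[41,8],[47,0]]
[[4,7],[20,0],[27,7],[28,0],[34,9],[47,0]]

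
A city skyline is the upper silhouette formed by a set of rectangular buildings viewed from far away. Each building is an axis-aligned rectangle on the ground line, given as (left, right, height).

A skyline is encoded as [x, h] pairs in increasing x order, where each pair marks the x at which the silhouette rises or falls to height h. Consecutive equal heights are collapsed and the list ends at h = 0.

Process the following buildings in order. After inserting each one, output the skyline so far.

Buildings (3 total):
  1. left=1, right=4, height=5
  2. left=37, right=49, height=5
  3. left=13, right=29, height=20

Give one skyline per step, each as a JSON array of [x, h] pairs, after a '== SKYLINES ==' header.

== SKYLINES ==
[[1,5],[4,0]]
[[1,5],[4,0],[37,5],[49,0]]
[[1,5],[4,0],[13,20],[29,0],[37,5],[49,0]]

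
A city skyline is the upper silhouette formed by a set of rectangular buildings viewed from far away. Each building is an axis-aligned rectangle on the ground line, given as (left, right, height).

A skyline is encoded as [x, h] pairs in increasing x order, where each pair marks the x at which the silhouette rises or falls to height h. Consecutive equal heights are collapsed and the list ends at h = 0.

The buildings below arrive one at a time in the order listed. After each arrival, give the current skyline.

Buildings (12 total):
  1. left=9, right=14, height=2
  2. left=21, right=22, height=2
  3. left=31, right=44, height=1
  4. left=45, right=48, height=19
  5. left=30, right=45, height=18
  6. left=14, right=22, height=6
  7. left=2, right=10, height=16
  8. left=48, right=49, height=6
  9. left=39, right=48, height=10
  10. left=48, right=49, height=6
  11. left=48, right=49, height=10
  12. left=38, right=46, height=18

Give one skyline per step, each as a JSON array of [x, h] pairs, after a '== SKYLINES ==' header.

== SKYLINES ==
[[9,2],[14,0]]
[[9,2],[14,0],[21,2],[22,0]]
[[9,2],[14,0],[21,2],[22,0],[31,1],[44,0]]
[[9,2],[14,0],[21,2],[22,0],[31,1],[44,0],[45,19],[48,0]]
[[9,2],[14,0],[21,2],[22,0],[30,18],[45,19],[48,0]]
[[9,2],[14,6],[22,0],[30,18],[45,19],[48,0]]
[[2,16],[10,2],[14,6],[22,0],[30,18],[45,19],[48,0]]
[[2,16],[10,2],[14,6],[22,0],[30,18],[45,19],[48,6],[49,0]]
[[2,16],[10,2],[14,6],[22,0],[30,18],[45,19],[48,6],[49,0]]
[[2,16],[10,2],[14,6],[22,0],[30,18],[45,19],[48,6],[49,0]]
[[2,16],[10,2],[14,6],[22,0],[30,18],[45,19],[48,10],[49,0]]
[[2,16],[10,2],[14,6],[22,0],[30,18],[45,19],[48,10],[49,0]]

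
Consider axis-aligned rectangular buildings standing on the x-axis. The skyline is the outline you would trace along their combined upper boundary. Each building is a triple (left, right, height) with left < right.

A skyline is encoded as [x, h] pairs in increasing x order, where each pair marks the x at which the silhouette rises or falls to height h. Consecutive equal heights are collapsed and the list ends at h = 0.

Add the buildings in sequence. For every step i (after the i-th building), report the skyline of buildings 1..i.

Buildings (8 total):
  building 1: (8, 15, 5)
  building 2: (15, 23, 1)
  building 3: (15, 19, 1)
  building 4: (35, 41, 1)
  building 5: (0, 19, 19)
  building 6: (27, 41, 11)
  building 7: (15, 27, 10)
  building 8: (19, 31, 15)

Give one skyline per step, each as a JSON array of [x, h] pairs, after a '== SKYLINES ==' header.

== SKYLINES ==
[[8,5],[15,0]]
[[8,5],[15,1],[23,0]]
[[8,5],[15,1],[23,0]]
[[8,5],[15,1],[23,0],[35,1],[41,0]]
[[0,19],[19,1],[23,0],[35,1],[41,0]]
[[0,19],[19,1],[23,0],[27,11],[41,0]]
[[0,19],[19,10],[27,11],[41,0]]
[[0,19],[19,15],[31,11],[41,0]]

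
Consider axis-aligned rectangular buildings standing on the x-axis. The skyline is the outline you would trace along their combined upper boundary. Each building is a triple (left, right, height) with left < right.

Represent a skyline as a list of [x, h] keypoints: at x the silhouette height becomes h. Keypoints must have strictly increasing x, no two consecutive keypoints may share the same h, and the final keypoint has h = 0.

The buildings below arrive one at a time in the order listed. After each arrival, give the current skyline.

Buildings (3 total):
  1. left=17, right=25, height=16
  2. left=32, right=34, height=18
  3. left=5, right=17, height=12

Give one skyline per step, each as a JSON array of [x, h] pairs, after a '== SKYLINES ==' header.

== SKYLINES ==
[[17,16],[25,0]]
[[17,16],[25,0],[32,18],[34,0]]
[[5,12],[17,16],[25,0],[32,18],[34,0]]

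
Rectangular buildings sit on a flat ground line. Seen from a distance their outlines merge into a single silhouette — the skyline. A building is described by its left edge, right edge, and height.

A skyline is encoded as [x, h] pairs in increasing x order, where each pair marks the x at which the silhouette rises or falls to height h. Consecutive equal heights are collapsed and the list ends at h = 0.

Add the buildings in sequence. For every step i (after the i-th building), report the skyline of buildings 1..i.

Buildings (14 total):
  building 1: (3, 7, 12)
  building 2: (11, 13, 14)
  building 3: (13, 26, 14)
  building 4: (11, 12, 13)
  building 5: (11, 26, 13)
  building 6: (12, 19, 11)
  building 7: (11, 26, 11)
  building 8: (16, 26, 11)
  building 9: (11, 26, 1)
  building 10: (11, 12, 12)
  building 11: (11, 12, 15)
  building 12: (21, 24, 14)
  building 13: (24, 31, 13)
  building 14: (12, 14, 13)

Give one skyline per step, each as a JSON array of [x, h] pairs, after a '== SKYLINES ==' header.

== SKYLINES ==
[[3,12],[7,0]]
[[3,12],[7,0],[11,14],[13,0]]
[[3,12],[7,0],[11,14],[26,0]]
[[3,12],[7,0],[11,14],[26,0]]
[[3,12],[7,0],[11,14],[26,0]]
[[3,12],[7,0],[11,14],[26,0]]
[[3,12],[7,0],[11,14],[26,0]]
[[3,12],[7,0],[11,14],[26,0]]
[[3,12],[7,0],[11,14],[26,0]]
[[3,12],[7,0],[11,14],[26,0]]
[[3,12],[7,0],[11,15],[12,14],[26,0]]
[[3,12],[7,0],[11,15],[12,14],[26,0]]
[[3,12],[7,0],[11,15],[12,14],[26,13],[31,0]]
[[3,12],[7,0],[11,15],[12,14],[26,13],[31,0]]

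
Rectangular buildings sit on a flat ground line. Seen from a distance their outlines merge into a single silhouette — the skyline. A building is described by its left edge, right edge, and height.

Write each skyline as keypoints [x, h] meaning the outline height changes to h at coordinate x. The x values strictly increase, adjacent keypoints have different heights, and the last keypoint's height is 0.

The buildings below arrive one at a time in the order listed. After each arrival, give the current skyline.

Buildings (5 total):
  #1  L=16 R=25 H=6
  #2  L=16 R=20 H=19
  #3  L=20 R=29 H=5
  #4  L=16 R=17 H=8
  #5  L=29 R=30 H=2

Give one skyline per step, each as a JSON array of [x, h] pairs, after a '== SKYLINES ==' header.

== SKYLINES ==
[[16,6],[25,0]]
[[16,19],[20,6],[25,0]]
[[16,19],[20,6],[25,5],[29,0]]
[[16,19],[20,6],[25,5],[29,0]]
[[16,19],[20,6],[25,5],[29,2],[30,0]]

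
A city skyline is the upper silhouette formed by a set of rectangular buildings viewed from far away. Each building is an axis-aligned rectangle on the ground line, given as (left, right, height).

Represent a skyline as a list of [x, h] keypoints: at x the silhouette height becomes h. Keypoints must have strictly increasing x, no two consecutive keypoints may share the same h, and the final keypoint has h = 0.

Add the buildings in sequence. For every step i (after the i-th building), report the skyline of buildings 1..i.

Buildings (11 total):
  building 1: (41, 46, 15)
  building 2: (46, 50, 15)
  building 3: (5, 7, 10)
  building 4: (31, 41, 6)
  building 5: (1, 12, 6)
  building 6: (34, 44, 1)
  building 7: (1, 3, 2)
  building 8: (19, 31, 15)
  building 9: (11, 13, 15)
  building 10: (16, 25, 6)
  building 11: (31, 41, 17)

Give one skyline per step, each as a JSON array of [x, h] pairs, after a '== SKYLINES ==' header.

== SKYLINES ==
[[41,15],[46,0]]
[[41,15],[50,0]]
[[5,10],[7,0],[41,15],[50,0]]
[[5,10],[7,0],[31,6],[41,15],[50,0]]
[[1,6],[5,10],[7,6],[12,0],[31,6],[41,15],[50,0]]
[[1,6],[5,10],[7,6],[12,0],[31,6],[41,15],[50,0]]
[[1,6],[5,10],[7,6],[12,0],[31,6],[41,15],[50,0]]
[[1,6],[5,10],[7,6],[12,0],[19,15],[31,6],[41,15],[50,0]]
[[1,6],[5,10],[7,6],[11,15],[13,0],[19,15],[31,6],[41,15],[50,0]]
[[1,6],[5,10],[7,6],[11,15],[13,0],[16,6],[19,15],[31,6],[41,15],[50,0]]
[[1,6],[5,10],[7,6],[11,15],[13,0],[16,6],[19,15],[31,17],[41,15],[50,0]]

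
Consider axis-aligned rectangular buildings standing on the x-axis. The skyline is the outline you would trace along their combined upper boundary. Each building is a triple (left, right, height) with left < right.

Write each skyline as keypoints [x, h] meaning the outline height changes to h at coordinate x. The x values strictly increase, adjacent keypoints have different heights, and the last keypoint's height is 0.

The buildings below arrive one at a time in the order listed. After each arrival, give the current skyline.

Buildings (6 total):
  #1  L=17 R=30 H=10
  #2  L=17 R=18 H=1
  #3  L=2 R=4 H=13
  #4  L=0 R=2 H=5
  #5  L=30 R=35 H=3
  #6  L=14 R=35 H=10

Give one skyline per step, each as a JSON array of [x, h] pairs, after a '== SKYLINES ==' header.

== SKYLINES ==
[[17,10],[30,0]]
[[17,10],[30,0]]
[[2,13],[4,0],[17,10],[30,0]]
[[0,5],[2,13],[4,0],[17,10],[30,0]]
[[0,5],[2,13],[4,0],[17,10],[30,3],[35,0]]
[[0,5],[2,13],[4,0],[14,10],[35,0]]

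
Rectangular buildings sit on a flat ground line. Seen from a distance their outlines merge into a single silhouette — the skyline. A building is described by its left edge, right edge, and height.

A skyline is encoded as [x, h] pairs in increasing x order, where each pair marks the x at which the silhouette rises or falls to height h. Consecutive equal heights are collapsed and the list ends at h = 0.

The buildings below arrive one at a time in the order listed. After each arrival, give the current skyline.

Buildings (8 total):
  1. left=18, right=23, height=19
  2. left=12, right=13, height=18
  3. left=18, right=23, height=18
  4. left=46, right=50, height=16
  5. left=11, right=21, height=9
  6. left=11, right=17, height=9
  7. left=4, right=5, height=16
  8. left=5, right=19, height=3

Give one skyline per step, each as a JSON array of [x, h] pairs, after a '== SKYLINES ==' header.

== SKYLINES ==
[[18,19],[23,0]]
[[12,18],[13,0],[18,19],[23,0]]
[[12,18],[13,0],[18,19],[23,0]]
[[12,18],[13,0],[18,19],[23,0],[46,16],[50,0]]
[[11,9],[12,18],[13,9],[18,19],[23,0],[46,16],[50,0]]
[[11,9],[12,18],[13,9],[18,19],[23,0],[46,16],[50,0]]
[[4,16],[5,0],[11,9],[12,18],[13,9],[18,19],[23,0],[46,16],[50,0]]
[[4,16],[5,3],[11,9],[12,18],[13,9],[18,19],[23,0],[46,16],[50,0]]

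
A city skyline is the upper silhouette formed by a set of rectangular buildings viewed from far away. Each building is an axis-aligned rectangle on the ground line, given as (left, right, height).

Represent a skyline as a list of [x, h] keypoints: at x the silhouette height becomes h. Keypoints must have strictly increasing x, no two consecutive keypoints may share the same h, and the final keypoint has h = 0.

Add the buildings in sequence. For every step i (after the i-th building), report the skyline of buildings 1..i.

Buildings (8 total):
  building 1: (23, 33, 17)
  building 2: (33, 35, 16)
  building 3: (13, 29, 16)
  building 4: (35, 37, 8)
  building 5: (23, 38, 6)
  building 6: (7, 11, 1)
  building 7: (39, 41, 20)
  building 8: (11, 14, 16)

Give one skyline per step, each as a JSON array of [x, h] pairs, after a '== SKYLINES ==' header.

== SKYLINES ==
[[23,17],[33,0]]
[[23,17],[33,16],[35,0]]
[[13,16],[23,17],[33,16],[35,0]]
[[13,16],[23,17],[33,16],[35,8],[37,0]]
[[13,16],[23,17],[33,16],[35,8],[37,6],[38,0]]
[[7,1],[11,0],[13,16],[23,17],[33,16],[35,8],[37,6],[38,0]]
[[7,1],[11,0],[13,16],[23,17],[33,16],[35,8],[37,6],[38,0],[39,20],[41,0]]
[[7,1],[11,16],[23,17],[33,16],[35,8],[37,6],[38,0],[39,20],[41,0]]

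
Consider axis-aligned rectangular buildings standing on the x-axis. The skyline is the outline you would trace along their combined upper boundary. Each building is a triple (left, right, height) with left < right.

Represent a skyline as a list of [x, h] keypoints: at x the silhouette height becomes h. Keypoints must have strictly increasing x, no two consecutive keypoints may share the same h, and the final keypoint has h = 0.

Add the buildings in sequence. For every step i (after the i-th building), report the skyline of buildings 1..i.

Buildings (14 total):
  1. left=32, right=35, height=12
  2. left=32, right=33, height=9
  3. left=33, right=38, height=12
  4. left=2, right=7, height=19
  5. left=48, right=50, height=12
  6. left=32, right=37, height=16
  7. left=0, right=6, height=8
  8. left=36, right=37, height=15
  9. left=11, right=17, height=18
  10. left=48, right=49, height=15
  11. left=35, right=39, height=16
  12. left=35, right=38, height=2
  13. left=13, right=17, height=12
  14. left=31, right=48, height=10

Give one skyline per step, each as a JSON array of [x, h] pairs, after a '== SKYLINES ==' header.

== SKYLINES ==
[[32,12],[35,0]]
[[32,12],[35,0]]
[[32,12],[38,0]]
[[2,19],[7,0],[32,12],[38,0]]
[[2,19],[7,0],[32,12],[38,0],[48,12],[50,0]]
[[2,19],[7,0],[32,16],[37,12],[38,0],[48,12],[50,0]]
[[0,8],[2,19],[7,0],[32,16],[37,12],[38,0],[48,12],[50,0]]
[[0,8],[2,19],[7,0],[32,16],[37,12],[38,0],[48,12],[50,0]]
[[0,8],[2,19],[7,0],[11,18],[17,0],[32,16],[37,12],[38,0],[48,12],[50,0]]
[[0,8],[2,19],[7,0],[11,18],[17,0],[32,16],[37,12],[38,0],[48,15],[49,12],[50,0]]
[[0,8],[2,19],[7,0],[11,18],[17,0],[32,16],[39,0],[48,15],[49,12],[50,0]]
[[0,8],[2,19],[7,0],[11,18],[17,0],[32,16],[39,0],[48,15],[49,12],[50,0]]
[[0,8],[2,19],[7,0],[11,18],[17,0],[32,16],[39,0],[48,15],[49,12],[50,0]]
[[0,8],[2,19],[7,0],[11,18],[17,0],[31,10],[32,16],[39,10],[48,15],[49,12],[50,0]]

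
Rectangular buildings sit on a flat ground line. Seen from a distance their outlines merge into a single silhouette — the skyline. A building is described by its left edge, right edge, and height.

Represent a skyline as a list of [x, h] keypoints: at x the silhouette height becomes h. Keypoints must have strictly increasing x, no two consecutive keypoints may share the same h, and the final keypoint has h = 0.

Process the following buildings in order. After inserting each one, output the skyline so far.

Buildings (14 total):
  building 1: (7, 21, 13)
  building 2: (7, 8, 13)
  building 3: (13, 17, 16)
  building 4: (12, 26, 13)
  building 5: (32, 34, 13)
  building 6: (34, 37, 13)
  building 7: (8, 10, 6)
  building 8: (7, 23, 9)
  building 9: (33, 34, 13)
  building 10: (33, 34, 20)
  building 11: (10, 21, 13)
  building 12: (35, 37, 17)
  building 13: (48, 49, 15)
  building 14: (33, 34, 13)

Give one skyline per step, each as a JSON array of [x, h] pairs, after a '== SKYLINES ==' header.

== SKYLINES ==
[[7,13],[21,0]]
[[7,13],[21,0]]
[[7,13],[13,16],[17,13],[21,0]]
[[7,13],[13,16],[17,13],[26,0]]
[[7,13],[13,16],[17,13],[26,0],[32,13],[34,0]]
[[7,13],[13,16],[17,13],[26,0],[32,13],[37,0]]
[[7,13],[13,16],[17,13],[26,0],[32,13],[37,0]]
[[7,13],[13,16],[17,13],[26,0],[32,13],[37,0]]
[[7,13],[13,16],[17,13],[26,0],[32,13],[37,0]]
[[7,13],[13,16],[17,13],[26,0],[32,13],[33,20],[34,13],[37,0]]
[[7,13],[13,16],[17,13],[26,0],[32,13],[33,20],[34,13],[37,0]]
[[7,13],[13,16],[17,13],[26,0],[32,13],[33,20],[34,13],[35,17],[37,0]]
[[7,13],[13,16],[17,13],[26,0],[32,13],[33,20],[34,13],[35,17],[37,0],[48,15],[49,0]]
[[7,13],[13,16],[17,13],[26,0],[32,13],[33,20],[34,13],[35,17],[37,0],[48,15],[49,0]]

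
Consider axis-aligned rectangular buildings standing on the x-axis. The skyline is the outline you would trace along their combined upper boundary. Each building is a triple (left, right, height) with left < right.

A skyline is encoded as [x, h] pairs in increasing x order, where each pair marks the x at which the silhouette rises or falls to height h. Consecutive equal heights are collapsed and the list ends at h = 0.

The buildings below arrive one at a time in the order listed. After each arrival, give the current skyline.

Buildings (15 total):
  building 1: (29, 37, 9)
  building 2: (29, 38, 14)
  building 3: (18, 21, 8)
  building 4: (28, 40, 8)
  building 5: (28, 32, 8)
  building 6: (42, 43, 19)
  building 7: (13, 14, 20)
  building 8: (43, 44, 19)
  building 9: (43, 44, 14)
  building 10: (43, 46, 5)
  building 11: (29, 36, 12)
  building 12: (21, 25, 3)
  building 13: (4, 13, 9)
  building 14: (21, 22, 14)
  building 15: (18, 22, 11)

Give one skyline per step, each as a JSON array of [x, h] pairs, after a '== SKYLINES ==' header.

== SKYLINES ==
[[29,9],[37,0]]
[[29,14],[38,0]]
[[18,8],[21,0],[29,14],[38,0]]
[[18,8],[21,0],[28,8],[29,14],[38,8],[40,0]]
[[18,8],[21,0],[28,8],[29,14],[38,8],[40,0]]
[[18,8],[21,0],[28,8],[29,14],[38,8],[40,0],[42,19],[43,0]]
[[13,20],[14,0],[18,8],[21,0],[28,8],[29,14],[38,8],[40,0],[42,19],[43,0]]
[[13,20],[14,0],[18,8],[21,0],[28,8],[29,14],[38,8],[40,0],[42,19],[44,0]]
[[13,20],[14,0],[18,8],[21,0],[28,8],[29,14],[38,8],[40,0],[42,19],[44,0]]
[[13,20],[14,0],[18,8],[21,0],[28,8],[29,14],[38,8],[40,0],[42,19],[44,5],[46,0]]
[[13,20],[14,0],[18,8],[21,0],[28,8],[29,14],[38,8],[40,0],[42,19],[44,5],[46,0]]
[[13,20],[14,0],[18,8],[21,3],[25,0],[28,8],[29,14],[38,8],[40,0],[42,19],[44,5],[46,0]]
[[4,9],[13,20],[14,0],[18,8],[21,3],[25,0],[28,8],[29,14],[38,8],[40,0],[42,19],[44,5],[46,0]]
[[4,9],[13,20],[14,0],[18,8],[21,14],[22,3],[25,0],[28,8],[29,14],[38,8],[40,0],[42,19],[44,5],[46,0]]
[[4,9],[13,20],[14,0],[18,11],[21,14],[22,3],[25,0],[28,8],[29,14],[38,8],[40,0],[42,19],[44,5],[46,0]]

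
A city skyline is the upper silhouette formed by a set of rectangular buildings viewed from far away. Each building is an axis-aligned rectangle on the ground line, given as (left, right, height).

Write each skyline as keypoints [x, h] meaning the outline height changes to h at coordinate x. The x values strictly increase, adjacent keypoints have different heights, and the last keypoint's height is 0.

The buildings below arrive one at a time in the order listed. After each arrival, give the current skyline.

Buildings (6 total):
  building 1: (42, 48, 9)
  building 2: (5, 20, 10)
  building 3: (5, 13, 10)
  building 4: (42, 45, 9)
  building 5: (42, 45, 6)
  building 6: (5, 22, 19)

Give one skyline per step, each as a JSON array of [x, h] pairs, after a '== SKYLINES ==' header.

== SKYLINES ==
[[42,9],[48,0]]
[[5,10],[20,0],[42,9],[48,0]]
[[5,10],[20,0],[42,9],[48,0]]
[[5,10],[20,0],[42,9],[48,0]]
[[5,10],[20,0],[42,9],[48,0]]
[[5,19],[22,0],[42,9],[48,0]]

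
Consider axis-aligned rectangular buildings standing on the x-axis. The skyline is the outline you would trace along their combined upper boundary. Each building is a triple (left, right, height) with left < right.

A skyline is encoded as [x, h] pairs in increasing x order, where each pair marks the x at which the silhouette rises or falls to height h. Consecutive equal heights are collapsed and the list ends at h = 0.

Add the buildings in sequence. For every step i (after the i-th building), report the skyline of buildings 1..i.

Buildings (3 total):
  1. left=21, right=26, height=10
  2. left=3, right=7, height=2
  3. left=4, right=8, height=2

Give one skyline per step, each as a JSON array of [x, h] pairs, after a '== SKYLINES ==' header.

== SKYLINES ==
[[21,10],[26,0]]
[[3,2],[7,0],[21,10],[26,0]]
[[3,2],[8,0],[21,10],[26,0]]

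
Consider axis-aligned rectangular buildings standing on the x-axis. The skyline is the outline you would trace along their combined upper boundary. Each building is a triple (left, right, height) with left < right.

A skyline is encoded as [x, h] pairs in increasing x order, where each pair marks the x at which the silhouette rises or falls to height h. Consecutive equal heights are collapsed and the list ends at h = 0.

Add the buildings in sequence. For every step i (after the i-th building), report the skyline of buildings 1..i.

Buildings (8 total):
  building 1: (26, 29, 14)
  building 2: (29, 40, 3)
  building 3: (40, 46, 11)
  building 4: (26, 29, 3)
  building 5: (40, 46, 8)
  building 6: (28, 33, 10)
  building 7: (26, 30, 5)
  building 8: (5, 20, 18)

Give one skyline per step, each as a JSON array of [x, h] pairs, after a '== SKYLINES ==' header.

== SKYLINES ==
[[26,14],[29,0]]
[[26,14],[29,3],[40,0]]
[[26,14],[29,3],[40,11],[46,0]]
[[26,14],[29,3],[40,11],[46,0]]
[[26,14],[29,3],[40,11],[46,0]]
[[26,14],[29,10],[33,3],[40,11],[46,0]]
[[26,14],[29,10],[33,3],[40,11],[46,0]]
[[5,18],[20,0],[26,14],[29,10],[33,3],[40,11],[46,0]]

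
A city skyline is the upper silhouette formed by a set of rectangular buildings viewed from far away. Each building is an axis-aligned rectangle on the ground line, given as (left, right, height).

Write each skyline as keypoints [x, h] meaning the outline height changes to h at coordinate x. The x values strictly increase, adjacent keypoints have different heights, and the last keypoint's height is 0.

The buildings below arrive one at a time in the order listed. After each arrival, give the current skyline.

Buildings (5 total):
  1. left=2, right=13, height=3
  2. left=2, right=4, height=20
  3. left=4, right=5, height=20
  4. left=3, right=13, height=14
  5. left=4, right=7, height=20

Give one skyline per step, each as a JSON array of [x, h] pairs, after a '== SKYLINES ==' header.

== SKYLINES ==
[[2,3],[13,0]]
[[2,20],[4,3],[13,0]]
[[2,20],[5,3],[13,0]]
[[2,20],[5,14],[13,0]]
[[2,20],[7,14],[13,0]]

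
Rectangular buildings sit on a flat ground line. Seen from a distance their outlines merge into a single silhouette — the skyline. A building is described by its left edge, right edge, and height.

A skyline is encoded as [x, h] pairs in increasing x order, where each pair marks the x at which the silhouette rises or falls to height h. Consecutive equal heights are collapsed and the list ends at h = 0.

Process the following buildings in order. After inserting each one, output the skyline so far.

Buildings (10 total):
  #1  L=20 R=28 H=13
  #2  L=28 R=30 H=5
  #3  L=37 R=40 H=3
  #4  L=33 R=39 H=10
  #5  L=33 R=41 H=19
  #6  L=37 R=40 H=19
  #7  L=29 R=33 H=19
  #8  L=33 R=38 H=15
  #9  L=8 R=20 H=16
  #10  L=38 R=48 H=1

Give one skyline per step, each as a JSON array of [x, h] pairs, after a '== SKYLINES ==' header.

== SKYLINES ==
[[20,13],[28,0]]
[[20,13],[28,5],[30,0]]
[[20,13],[28,5],[30,0],[37,3],[40,0]]
[[20,13],[28,5],[30,0],[33,10],[39,3],[40,0]]
[[20,13],[28,5],[30,0],[33,19],[41,0]]
[[20,13],[28,5],[30,0],[33,19],[41,0]]
[[20,13],[28,5],[29,19],[41,0]]
[[20,13],[28,5],[29,19],[41,0]]
[[8,16],[20,13],[28,5],[29,19],[41,0]]
[[8,16],[20,13],[28,5],[29,19],[41,1],[48,0]]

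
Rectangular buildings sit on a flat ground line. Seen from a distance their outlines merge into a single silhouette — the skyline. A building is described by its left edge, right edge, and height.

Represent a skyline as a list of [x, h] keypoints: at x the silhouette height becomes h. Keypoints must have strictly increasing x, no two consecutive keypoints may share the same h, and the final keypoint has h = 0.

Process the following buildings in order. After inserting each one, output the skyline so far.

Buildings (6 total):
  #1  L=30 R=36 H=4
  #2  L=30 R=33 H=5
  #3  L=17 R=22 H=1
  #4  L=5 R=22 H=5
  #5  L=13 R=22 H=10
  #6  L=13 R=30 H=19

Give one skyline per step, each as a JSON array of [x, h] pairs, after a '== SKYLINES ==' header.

== SKYLINES ==
[[30,4],[36,0]]
[[30,5],[33,4],[36,0]]
[[17,1],[22,0],[30,5],[33,4],[36,0]]
[[5,5],[22,0],[30,5],[33,4],[36,0]]
[[5,5],[13,10],[22,0],[30,5],[33,4],[36,0]]
[[5,5],[13,19],[30,5],[33,4],[36,0]]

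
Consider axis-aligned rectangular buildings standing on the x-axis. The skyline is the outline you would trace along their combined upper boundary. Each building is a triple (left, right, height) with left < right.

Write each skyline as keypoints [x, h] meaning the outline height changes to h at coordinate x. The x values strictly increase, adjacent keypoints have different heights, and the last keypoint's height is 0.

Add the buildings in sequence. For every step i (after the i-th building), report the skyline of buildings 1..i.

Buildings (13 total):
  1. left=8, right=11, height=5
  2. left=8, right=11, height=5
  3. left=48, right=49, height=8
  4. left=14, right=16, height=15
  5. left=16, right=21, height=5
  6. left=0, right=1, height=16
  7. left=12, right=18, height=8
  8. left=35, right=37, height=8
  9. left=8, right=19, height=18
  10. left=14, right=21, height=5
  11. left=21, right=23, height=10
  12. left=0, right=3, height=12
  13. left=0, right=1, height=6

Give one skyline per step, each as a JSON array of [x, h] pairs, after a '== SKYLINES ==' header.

== SKYLINES ==
[[8,5],[11,0]]
[[8,5],[11,0]]
[[8,5],[11,0],[48,8],[49,0]]
[[8,5],[11,0],[14,15],[16,0],[48,8],[49,0]]
[[8,5],[11,0],[14,15],[16,5],[21,0],[48,8],[49,0]]
[[0,16],[1,0],[8,5],[11,0],[14,15],[16,5],[21,0],[48,8],[49,0]]
[[0,16],[1,0],[8,5],[11,0],[12,8],[14,15],[16,8],[18,5],[21,0],[48,8],[49,0]]
[[0,16],[1,0],[8,5],[11,0],[12,8],[14,15],[16,8],[18,5],[21,0],[35,8],[37,0],[48,8],[49,0]]
[[0,16],[1,0],[8,18],[19,5],[21,0],[35,8],[37,0],[48,8],[49,0]]
[[0,16],[1,0],[8,18],[19,5],[21,0],[35,8],[37,0],[48,8],[49,0]]
[[0,16],[1,0],[8,18],[19,5],[21,10],[23,0],[35,8],[37,0],[48,8],[49,0]]
[[0,16],[1,12],[3,0],[8,18],[19,5],[21,10],[23,0],[35,8],[37,0],[48,8],[49,0]]
[[0,16],[1,12],[3,0],[8,18],[19,5],[21,10],[23,0],[35,8],[37,0],[48,8],[49,0]]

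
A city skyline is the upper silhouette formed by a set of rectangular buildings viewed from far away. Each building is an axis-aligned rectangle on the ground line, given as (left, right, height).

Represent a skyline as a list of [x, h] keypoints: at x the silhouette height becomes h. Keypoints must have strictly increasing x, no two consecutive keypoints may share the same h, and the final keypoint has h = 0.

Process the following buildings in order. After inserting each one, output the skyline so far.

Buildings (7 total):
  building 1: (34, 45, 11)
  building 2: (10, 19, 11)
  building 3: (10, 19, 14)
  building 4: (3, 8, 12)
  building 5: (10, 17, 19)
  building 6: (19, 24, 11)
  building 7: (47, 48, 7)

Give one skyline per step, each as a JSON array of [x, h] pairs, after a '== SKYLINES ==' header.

== SKYLINES ==
[[34,11],[45,0]]
[[10,11],[19,0],[34,11],[45,0]]
[[10,14],[19,0],[34,11],[45,0]]
[[3,12],[8,0],[10,14],[19,0],[34,11],[45,0]]
[[3,12],[8,0],[10,19],[17,14],[19,0],[34,11],[45,0]]
[[3,12],[8,0],[10,19],[17,14],[19,11],[24,0],[34,11],[45,0]]
[[3,12],[8,0],[10,19],[17,14],[19,11],[24,0],[34,11],[45,0],[47,7],[48,0]]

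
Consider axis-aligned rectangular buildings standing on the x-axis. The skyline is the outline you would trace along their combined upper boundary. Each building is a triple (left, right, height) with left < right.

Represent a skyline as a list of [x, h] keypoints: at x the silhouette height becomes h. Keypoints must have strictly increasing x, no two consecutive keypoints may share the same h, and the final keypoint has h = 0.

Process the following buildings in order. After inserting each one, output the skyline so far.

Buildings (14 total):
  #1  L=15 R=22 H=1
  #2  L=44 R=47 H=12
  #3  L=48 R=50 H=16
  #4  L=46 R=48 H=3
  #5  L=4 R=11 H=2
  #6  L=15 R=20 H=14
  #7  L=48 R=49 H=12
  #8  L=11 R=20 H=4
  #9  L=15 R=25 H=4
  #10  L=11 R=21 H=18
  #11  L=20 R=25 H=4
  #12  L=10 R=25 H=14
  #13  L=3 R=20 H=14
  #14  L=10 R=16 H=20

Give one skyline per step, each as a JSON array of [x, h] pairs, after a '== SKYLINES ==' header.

== SKYLINES ==
[[15,1],[22,0]]
[[15,1],[22,0],[44,12],[47,0]]
[[15,1],[22,0],[44,12],[47,0],[48,16],[50,0]]
[[15,1],[22,0],[44,12],[47,3],[48,16],[50,0]]
[[4,2],[11,0],[15,1],[22,0],[44,12],[47,3],[48,16],[50,0]]
[[4,2],[11,0],[15,14],[20,1],[22,0],[44,12],[47,3],[48,16],[50,0]]
[[4,2],[11,0],[15,14],[20,1],[22,0],[44,12],[47,3],[48,16],[50,0]]
[[4,2],[11,4],[15,14],[20,1],[22,0],[44,12],[47,3],[48,16],[50,0]]
[[4,2],[11,4],[15,14],[20,4],[25,0],[44,12],[47,3],[48,16],[50,0]]
[[4,2],[11,18],[21,4],[25,0],[44,12],[47,3],[48,16],[50,0]]
[[4,2],[11,18],[21,4],[25,0],[44,12],[47,3],[48,16],[50,0]]
[[4,2],[10,14],[11,18],[21,14],[25,0],[44,12],[47,3],[48,16],[50,0]]
[[3,14],[11,18],[21,14],[25,0],[44,12],[47,3],[48,16],[50,0]]
[[3,14],[10,20],[16,18],[21,14],[25,0],[44,12],[47,3],[48,16],[50,0]]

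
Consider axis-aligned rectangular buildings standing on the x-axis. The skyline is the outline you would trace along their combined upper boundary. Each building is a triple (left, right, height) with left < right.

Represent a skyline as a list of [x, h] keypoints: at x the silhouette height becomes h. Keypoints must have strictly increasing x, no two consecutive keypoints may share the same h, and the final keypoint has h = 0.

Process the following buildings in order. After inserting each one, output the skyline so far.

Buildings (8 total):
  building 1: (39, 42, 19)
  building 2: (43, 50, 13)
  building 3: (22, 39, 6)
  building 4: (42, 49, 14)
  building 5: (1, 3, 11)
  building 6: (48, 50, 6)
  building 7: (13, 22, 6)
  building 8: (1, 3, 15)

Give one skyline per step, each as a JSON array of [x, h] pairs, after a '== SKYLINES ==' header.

== SKYLINES ==
[[39,19],[42,0]]
[[39,19],[42,0],[43,13],[50,0]]
[[22,6],[39,19],[42,0],[43,13],[50,0]]
[[22,6],[39,19],[42,14],[49,13],[50,0]]
[[1,11],[3,0],[22,6],[39,19],[42,14],[49,13],[50,0]]
[[1,11],[3,0],[22,6],[39,19],[42,14],[49,13],[50,0]]
[[1,11],[3,0],[13,6],[39,19],[42,14],[49,13],[50,0]]
[[1,15],[3,0],[13,6],[39,19],[42,14],[49,13],[50,0]]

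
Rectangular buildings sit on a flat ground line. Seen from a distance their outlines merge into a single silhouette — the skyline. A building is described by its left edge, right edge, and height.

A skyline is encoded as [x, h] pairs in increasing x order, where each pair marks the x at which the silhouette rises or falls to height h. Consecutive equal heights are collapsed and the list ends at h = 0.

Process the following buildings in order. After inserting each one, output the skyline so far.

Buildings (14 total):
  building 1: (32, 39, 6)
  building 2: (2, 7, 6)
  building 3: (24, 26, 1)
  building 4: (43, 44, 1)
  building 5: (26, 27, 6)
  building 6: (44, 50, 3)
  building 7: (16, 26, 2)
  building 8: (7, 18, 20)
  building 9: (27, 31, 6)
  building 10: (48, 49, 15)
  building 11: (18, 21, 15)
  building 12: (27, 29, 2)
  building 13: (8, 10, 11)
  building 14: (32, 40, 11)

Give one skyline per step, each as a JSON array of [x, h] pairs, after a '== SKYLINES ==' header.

== SKYLINES ==
[[32,6],[39,0]]
[[2,6],[7,0],[32,6],[39,0]]
[[2,6],[7,0],[24,1],[26,0],[32,6],[39,0]]
[[2,6],[7,0],[24,1],[26,0],[32,6],[39,0],[43,1],[44,0]]
[[2,6],[7,0],[24,1],[26,6],[27,0],[32,6],[39,0],[43,1],[44,0]]
[[2,6],[7,0],[24,1],[26,6],[27,0],[32,6],[39,0],[43,1],[44,3],[50,0]]
[[2,6],[7,0],[16,2],[26,6],[27,0],[32,6],[39,0],[43,1],[44,3],[50,0]]
[[2,6],[7,20],[18,2],[26,6],[27,0],[32,6],[39,0],[43,1],[44,3],[50,0]]
[[2,6],[7,20],[18,2],[26,6],[31,0],[32,6],[39,0],[43,1],[44,3],[50,0]]
[[2,6],[7,20],[18,2],[26,6],[31,0],[32,6],[39,0],[43,1],[44,3],[48,15],[49,3],[50,0]]
[[2,6],[7,20],[18,15],[21,2],[26,6],[31,0],[32,6],[39,0],[43,1],[44,3],[48,15],[49,3],[50,0]]
[[2,6],[7,20],[18,15],[21,2],[26,6],[31,0],[32,6],[39,0],[43,1],[44,3],[48,15],[49,3],[50,0]]
[[2,6],[7,20],[18,15],[21,2],[26,6],[31,0],[32,6],[39,0],[43,1],[44,3],[48,15],[49,3],[50,0]]
[[2,6],[7,20],[18,15],[21,2],[26,6],[31,0],[32,11],[40,0],[43,1],[44,3],[48,15],[49,3],[50,0]]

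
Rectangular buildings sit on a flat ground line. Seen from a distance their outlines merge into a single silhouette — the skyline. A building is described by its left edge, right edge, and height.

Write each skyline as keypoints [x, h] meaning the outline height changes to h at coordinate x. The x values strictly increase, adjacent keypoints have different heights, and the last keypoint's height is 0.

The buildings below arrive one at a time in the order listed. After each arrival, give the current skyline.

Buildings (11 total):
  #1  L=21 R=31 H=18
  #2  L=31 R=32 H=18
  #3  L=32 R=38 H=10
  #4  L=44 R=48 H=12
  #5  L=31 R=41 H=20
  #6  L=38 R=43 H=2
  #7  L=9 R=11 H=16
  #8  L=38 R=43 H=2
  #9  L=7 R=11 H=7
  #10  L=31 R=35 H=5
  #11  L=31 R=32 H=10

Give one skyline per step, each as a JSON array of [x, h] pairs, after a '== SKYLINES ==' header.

== SKYLINES ==
[[21,18],[31,0]]
[[21,18],[32,0]]
[[21,18],[32,10],[38,0]]
[[21,18],[32,10],[38,0],[44,12],[48,0]]
[[21,18],[31,20],[41,0],[44,12],[48,0]]
[[21,18],[31,20],[41,2],[43,0],[44,12],[48,0]]
[[9,16],[11,0],[21,18],[31,20],[41,2],[43,0],[44,12],[48,0]]
[[9,16],[11,0],[21,18],[31,20],[41,2],[43,0],[44,12],[48,0]]
[[7,7],[9,16],[11,0],[21,18],[31,20],[41,2],[43,0],[44,12],[48,0]]
[[7,7],[9,16],[11,0],[21,18],[31,20],[41,2],[43,0],[44,12],[48,0]]
[[7,7],[9,16],[11,0],[21,18],[31,20],[41,2],[43,0],[44,12],[48,0]]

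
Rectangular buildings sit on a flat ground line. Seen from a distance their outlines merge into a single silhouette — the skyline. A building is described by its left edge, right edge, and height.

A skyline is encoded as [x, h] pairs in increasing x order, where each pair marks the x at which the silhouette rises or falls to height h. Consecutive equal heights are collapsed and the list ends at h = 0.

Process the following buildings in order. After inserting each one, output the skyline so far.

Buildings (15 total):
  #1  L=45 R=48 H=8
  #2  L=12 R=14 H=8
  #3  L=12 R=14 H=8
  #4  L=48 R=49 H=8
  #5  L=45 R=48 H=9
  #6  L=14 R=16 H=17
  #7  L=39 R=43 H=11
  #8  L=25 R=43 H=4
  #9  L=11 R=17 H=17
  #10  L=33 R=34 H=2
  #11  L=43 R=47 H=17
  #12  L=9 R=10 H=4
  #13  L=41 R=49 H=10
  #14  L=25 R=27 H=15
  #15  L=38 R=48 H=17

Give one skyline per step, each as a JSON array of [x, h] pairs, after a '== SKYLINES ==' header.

== SKYLINES ==
[[45,8],[48,0]]
[[12,8],[14,0],[45,8],[48,0]]
[[12,8],[14,0],[45,8],[48,0]]
[[12,8],[14,0],[45,8],[49,0]]
[[12,8],[14,0],[45,9],[48,8],[49,0]]
[[12,8],[14,17],[16,0],[45,9],[48,8],[49,0]]
[[12,8],[14,17],[16,0],[39,11],[43,0],[45,9],[48,8],[49,0]]
[[12,8],[14,17],[16,0],[25,4],[39,11],[43,0],[45,9],[48,8],[49,0]]
[[11,17],[17,0],[25,4],[39,11],[43,0],[45,9],[48,8],[49,0]]
[[11,17],[17,0],[25,4],[39,11],[43,0],[45,9],[48,8],[49,0]]
[[11,17],[17,0],[25,4],[39,11],[43,17],[47,9],[48,8],[49,0]]
[[9,4],[10,0],[11,17],[17,0],[25,4],[39,11],[43,17],[47,9],[48,8],[49,0]]
[[9,4],[10,0],[11,17],[17,0],[25,4],[39,11],[43,17],[47,10],[49,0]]
[[9,4],[10,0],[11,17],[17,0],[25,15],[27,4],[39,11],[43,17],[47,10],[49,0]]
[[9,4],[10,0],[11,17],[17,0],[25,15],[27,4],[38,17],[48,10],[49,0]]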